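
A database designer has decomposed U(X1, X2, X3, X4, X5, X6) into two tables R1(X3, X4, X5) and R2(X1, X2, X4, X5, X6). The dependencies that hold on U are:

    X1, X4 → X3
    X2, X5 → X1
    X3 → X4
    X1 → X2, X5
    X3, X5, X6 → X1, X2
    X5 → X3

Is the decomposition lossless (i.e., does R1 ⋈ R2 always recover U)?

Yes

Common attributes: R1 ∩ R2 = {X4, X5}.
Closure of {X4, X5}: X5 → X3 applies, adding X3. So (X4, X5)⁺ = {X3, X4, X5}.
This closure contains every attribute of R1, so R1 ∩ R2 → R1. The join is lossless.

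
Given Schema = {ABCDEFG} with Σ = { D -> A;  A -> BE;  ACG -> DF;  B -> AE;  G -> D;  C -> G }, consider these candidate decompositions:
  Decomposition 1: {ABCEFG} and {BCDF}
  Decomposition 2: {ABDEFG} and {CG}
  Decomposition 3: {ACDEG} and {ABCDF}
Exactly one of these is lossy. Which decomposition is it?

Decomposition 1: common = {BCF}, closure = {ABCDEFG} → lossless.
Decomposition 2: common = {G}, closure = {ABDEG} → lossy.
Decomposition 3: common = {ACD}, closure = {ABCDEFG} → lossless.

Decomposition 2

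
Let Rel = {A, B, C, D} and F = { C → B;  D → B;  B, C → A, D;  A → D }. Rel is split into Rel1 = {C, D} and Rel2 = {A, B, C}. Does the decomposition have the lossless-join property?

Common attributes: Rel1 ∩ Rel2 = {C}.
Closure of {C}: C → B applies, adding B; B, C → A, D applies, adding A, D. So (C)⁺ = {A, B, C, D}.
This closure contains every attribute of Rel1, so Rel1 ∩ Rel2 → Rel1. The join is lossless.

Yes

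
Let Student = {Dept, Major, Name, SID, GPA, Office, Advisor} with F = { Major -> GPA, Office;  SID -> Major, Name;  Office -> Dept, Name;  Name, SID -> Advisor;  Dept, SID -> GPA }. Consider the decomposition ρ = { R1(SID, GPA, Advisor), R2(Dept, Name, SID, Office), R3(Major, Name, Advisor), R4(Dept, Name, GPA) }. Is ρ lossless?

Chase test. Columns are Dept, Major, Name, SID, GPA, Office, Advisor; row i has aⱼ where attribute j ∈ Ri, else bᵢⱼ.
Initial tableau (one row per fragment):
  row 1: b11 b12 b13 a4 a5 b16 a7
  row 2: a1 b22 a3 a4 b25 a6 b27
  row 3: b31 a2 a3 b34 b35 b36 a7
  row 4: a1 b42 a3 b44 a5 b46 b47
Rows 1 and 2 agree on SID; apply SID→Major, Name and equate their Major, Name entries.
Rows 1 and 2 agree on Name, SID; apply Name, SID→Advisor and equate their Advisor entries.
Rows 1 and 2 agree on Major; apply Major→GPA, Office and equate their GPA, Office entries.
Rows 1 and 2 agree on Office; apply Office→Dept, Name and equate their Dept, Name entries.
No row becomes fully distinguished — the join is lossy.

No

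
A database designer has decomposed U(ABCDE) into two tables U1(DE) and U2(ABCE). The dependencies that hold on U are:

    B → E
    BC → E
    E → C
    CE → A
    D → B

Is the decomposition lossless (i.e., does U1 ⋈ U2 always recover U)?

No

Common attributes: U1 ∩ U2 = {E}.
Closure of {E}: E → C applies, adding C; CE → A applies, adding A. So (E)⁺ = {ACE}.
The closure contains neither all of U1 = {DE} nor all of U2 = {ABCE}, so the common attributes are not a superkey of either fragment. The join is lossy.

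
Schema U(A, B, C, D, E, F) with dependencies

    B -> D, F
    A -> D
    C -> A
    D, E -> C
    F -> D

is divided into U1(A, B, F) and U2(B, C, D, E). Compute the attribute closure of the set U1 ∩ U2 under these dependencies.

U1 ∩ U2 = {B}.
B → D, F applies, adding D, F
Closure: {B, D, F}.

B, D, F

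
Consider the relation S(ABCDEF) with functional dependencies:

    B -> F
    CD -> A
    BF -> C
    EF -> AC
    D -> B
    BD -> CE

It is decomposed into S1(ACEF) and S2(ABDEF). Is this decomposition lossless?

Yes

Common attributes: S1 ∩ S2 = {AEF}.
Closure of {AEF}: EF → AC applies, adding C. So (AEF)⁺ = {ACEF}.
This closure contains every attribute of S1, so S1 ∩ S2 → S1. The join is lossless.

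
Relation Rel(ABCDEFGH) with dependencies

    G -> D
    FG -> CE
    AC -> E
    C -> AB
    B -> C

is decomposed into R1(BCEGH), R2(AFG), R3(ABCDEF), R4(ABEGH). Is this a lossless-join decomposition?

No

Chase test. Columns are ABCDEFGH; row i has aⱼ where attribute j ∈ Ri, else bᵢⱼ.
Initial tableau (one row per fragment):
  row 1: b11 a2 a3 b14 a5 b16 a7 a8
  row 2: a1 b22 b23 b24 b25 a6 a7 b28
  row 3: a1 a2 a3 a4 a5 a6 b37 b38
  row 4: a1 a2 b43 b44 a5 b46 a7 a8
Rows 1 and 2 agree on G; apply G→D and equate their D entries.
Rows 1 and 4 agree on G; apply G→D and equate their D entries.
Rows 1 and 3 agree on C; apply C→AB and equate their AB entries.
Rows 1 and 4 agree on B; apply B→C and equate their C entries.
No row becomes fully distinguished — the join is lossy.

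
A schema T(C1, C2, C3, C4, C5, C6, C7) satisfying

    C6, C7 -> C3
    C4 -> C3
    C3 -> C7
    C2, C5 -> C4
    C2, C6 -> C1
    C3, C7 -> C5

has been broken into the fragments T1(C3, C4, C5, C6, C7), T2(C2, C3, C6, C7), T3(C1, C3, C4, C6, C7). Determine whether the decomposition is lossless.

No

Chase test. Columns are C1, C2, C3, C4, C5, C6, C7; row i has aⱼ where attribute j ∈ Ti, else bᵢⱼ.
Initial tableau (one row per fragment):
  row 1: b11 b12 a3 a4 a5 a6 a7
  row 2: b21 a2 a3 b24 b25 a6 a7
  row 3: a1 b32 a3 a4 b35 a6 a7
Rows 1 and 2 agree on C3, C7; apply C3, C7→C5 and equate their C5 entries.
Rows 1 and 3 agree on C3, C7; apply C3, C7→C5 and equate their C5 entries.
No row becomes fully distinguished — the join is lossy.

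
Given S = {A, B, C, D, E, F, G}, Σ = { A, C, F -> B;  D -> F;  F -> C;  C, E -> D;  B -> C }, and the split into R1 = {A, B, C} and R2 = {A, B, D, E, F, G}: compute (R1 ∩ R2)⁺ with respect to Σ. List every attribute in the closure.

A, B, C

R1 ∩ R2 = {A, B}.
B → C applies, adding C
Closure: {A, B, C}.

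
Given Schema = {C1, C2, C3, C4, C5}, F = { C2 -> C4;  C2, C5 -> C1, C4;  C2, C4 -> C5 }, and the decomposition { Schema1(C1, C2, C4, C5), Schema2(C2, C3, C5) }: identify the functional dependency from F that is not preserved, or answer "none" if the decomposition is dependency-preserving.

none

C2 → C4 lies within Schema1.
C2, C5 → C1, C4 lies within Schema1.
C2, C4 → C5 lies within Schema1.
Every dependency is enforceable on the fragments, so the decomposition is dependency-preserving.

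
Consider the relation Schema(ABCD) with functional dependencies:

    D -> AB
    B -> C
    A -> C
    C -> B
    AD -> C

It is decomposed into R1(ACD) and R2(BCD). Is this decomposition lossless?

Yes

Common attributes: R1 ∩ R2 = {CD}.
Closure of {CD}: D → AB applies, adding AB. So (CD)⁺ = {ABCD}.
This closure contains every attribute of R1, so R1 ∩ R2 → R1. The join is lossless.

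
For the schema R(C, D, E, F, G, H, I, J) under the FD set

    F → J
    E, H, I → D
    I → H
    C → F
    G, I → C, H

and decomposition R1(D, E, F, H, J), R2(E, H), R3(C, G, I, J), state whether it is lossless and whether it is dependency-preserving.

lossy and not dependency-preserving

Lossless test (chase): applying each FD to every pair of rows produces no changes in the tableau, so no row becomes fully distinguished — the join is lossy.
Dependency preservation: the restricted closure of {E, H, I} across the fragments never reaches {D}, so E, H, I → D cannot be enforced without a join — not preserved.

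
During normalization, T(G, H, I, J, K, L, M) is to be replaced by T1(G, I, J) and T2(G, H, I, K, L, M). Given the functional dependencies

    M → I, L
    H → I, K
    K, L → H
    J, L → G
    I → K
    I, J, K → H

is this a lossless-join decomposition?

Common attributes: T1 ∩ T2 = {G, I}.
Closure of {G, I}: I → K applies, adding K. So (G, I)⁺ = {G, I, K}.
The closure contains neither all of T1 = {G, I, J} nor all of T2 = {G, H, I, K, L, M}, so the common attributes are not a superkey of either fragment. The join is lossy.

No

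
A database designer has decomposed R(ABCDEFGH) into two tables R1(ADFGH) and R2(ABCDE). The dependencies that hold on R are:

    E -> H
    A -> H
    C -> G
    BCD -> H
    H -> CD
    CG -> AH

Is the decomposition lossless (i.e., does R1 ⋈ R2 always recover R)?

No

Common attributes: R1 ∩ R2 = {AD}.
Closure of {AD}: A → H applies, adding H; H → CD applies, adding C; C → G applies, adding G. So (AD)⁺ = {ACDGH}.
The closure contains neither all of R1 = {ADFGH} nor all of R2 = {ABCDE}, so the common attributes are not a superkey of either fragment. The join is lossy.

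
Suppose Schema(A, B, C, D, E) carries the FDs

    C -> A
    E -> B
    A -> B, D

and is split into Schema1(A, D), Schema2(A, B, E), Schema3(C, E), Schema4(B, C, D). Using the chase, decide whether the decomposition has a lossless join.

Chase test. Columns are A, B, C, D, E; row i has aⱼ where attribute j ∈ Schemai, else bᵢⱼ.
Initial tableau (one row per fragment):
  row 1: a1 b12 b13 a4 b15
  row 2: a1 a2 b23 b24 a5
  row 3: b31 b32 a3 b34 a5
  row 4: b41 a2 a3 a4 b45
Rows 3 and 4 agree on C; apply C→A and equate their A entries.
Rows 2 and 3 agree on E; apply E→B and equate their B entries.
Rows 1 and 2 agree on A; apply A→B, D and equate their B, D entries.
Rows 3 and 4 agree on A; apply A→B, D and equate their B, D entries.
No row becomes fully distinguished — the join is lossy.

No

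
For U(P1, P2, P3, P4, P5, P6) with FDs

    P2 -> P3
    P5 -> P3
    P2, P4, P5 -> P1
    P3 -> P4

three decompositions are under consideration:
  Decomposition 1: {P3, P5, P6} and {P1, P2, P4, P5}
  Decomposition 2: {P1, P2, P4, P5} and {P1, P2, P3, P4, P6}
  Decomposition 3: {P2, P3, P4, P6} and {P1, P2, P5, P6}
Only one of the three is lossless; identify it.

Decomposition 3

Decomposition 1: common = {P5}, closure = {P3, P4, P5} → lossy.
Decomposition 2: common = {P1, P2, P4}, closure = {P1, P2, P3, P4} → lossy.
Decomposition 3: common = {P2, P6}, closure = {P2, P3, P4, P6} → lossless.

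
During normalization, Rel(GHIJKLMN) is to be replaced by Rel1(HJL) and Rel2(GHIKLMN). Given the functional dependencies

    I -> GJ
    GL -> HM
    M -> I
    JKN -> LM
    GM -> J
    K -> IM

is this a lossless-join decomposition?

Common attributes: Rel1 ∩ Rel2 = {HL}.
No dependency enlarges {HL}, so (HL)⁺ = {HL}.
The closure contains neither all of Rel1 = {HJL} nor all of Rel2 = {GHIKLMN}, so the common attributes are not a superkey of either fragment. The join is lossy.

No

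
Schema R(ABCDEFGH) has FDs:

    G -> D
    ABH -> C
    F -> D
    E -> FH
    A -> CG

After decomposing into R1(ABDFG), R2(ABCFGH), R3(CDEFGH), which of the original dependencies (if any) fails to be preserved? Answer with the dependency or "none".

G → D lies within R1.
ABH → C lies within R2.
F → D lies within R1.
E → FH lies within R3.
A → CG lies within R2.
Every dependency is enforceable on the fragments, so the decomposition is dependency-preserving.

none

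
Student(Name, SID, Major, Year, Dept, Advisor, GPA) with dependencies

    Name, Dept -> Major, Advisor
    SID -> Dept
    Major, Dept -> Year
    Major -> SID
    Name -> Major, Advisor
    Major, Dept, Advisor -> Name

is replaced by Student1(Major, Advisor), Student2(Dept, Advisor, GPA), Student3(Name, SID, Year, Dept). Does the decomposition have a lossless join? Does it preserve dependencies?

Lossless test (chase): applying each FD to every pair of rows produces no changes in the tableau, so no row becomes fully distinguished — the join is lossy.
Dependency preservation: the restricted closure of {Name, Dept} across the fragments never reaches {Major, Advisor}, so Name, Dept → Major, Advisor cannot be enforced without a join — not preserved.

lossy and not dependency-preserving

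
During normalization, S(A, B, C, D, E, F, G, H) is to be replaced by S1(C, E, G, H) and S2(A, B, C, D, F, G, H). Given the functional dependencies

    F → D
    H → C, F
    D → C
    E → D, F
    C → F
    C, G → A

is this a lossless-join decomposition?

No

Common attributes: S1 ∩ S2 = {C, G, H}.
Closure of {C, G, H}: H → C, F applies, adding F; C, G → A applies, adding A; F → D applies, adding D. So (C, G, H)⁺ = {A, C, D, F, G, H}.
The closure contains neither all of S1 = {C, E, G, H} nor all of S2 = {A, B, C, D, F, G, H}, so the common attributes are not a superkey of either fragment. The join is lossy.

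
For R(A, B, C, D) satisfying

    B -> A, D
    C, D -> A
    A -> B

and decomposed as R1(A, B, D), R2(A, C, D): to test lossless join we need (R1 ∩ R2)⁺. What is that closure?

A, B, D

R1 ∩ R2 = {A, D}.
A → B applies, adding B
Closure: {A, B, D}.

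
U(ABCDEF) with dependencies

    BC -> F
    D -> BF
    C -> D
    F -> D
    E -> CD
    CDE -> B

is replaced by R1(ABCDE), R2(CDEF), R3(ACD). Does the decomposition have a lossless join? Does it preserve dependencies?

lossless and dependency-preserving

Lossless test (chase): Rows 1 and 2 agree on D; apply D→BF and equate their BF entries. Rows 1 and 3 agree on D; apply D→BF and equate their BF entries. Row 1 is now all distinguished symbols — the join is lossless.
Dependency preservation: BC → F; D → BF are not contained in any single fragment, but the restricted closure of each left-hand side across the fragments still reaches the right-hand side; the remaining FDs each lie inside some fragment. All dependencies are preserved.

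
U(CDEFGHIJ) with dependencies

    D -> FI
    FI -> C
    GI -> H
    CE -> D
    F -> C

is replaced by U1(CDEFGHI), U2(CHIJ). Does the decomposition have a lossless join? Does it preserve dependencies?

lossy but dependency-preserving

Lossless test: (CHI)⁺ = {CHI}, which is a superkey of neither fragment — lossy.
Dependency preservation: every FD's attributes lie within a single fragment, so each can be enforced locally — preserved.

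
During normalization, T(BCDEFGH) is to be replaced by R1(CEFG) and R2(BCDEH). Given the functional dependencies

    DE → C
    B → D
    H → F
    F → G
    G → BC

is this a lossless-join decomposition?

No

Common attributes: R1 ∩ R2 = {CE}.
No dependency enlarges {CE}, so (CE)⁺ = {CE}.
The closure contains neither all of R1 = {CEFG} nor all of R2 = {BCDEH}, so the common attributes are not a superkey of either fragment. The join is lossy.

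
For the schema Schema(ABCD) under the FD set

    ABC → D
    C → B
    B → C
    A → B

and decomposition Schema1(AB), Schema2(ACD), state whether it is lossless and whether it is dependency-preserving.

Lossless test: (A)⁺ = {ABCD}, which contains all of one fragment — lossless.
Dependency preservation: the restricted closure of {C} across the fragments never reaches {B}, so C → B cannot be enforced without a join — not preserved.

lossless but not dependency-preserving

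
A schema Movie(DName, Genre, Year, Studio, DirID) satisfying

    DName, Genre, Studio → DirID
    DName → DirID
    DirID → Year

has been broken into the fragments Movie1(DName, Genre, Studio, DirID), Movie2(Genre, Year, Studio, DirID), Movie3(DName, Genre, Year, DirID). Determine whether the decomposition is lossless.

Yes

Chase test. Columns are DName, Genre, Year, Studio, DirID; row i has aⱼ where attribute j ∈ Moviei, else bᵢⱼ.
Initial tableau (one row per fragment):
  row 1: a1 a2 b13 a4 a5
  row 2: b21 a2 a3 a4 a5
  row 3: a1 a2 a3 b34 a5
Rows 1 and 2 agree on DirID; apply DirID→Year and equate their Year entries.
Row 1 is now all distinguished symbols — the join is lossless.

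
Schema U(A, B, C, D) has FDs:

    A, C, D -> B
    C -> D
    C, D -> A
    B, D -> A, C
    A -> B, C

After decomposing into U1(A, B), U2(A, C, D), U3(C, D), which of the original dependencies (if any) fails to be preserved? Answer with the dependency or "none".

Check B, D → A, C: no single fragment contains all of {A, B, C, D}, and the restricted closure of {B, D} across the fragments never reaches {A, C}.
A, C, D → B is preserved.
C → D is preserved.
C, D → A is preserved.
A → B, C is preserved.

B, D -> A, C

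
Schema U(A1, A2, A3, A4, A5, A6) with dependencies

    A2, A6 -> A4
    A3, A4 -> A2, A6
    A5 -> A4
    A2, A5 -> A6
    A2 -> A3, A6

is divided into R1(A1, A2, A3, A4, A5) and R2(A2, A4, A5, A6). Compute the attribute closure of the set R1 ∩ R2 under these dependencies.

A2, A3, A4, A5, A6

R1 ∩ R2 = {A2, A4, A5}.
A2, A5 → A6 applies, adding A6
A2 → A3, A6 applies, adding A3
Closure: {A2, A3, A4, A5, A6}.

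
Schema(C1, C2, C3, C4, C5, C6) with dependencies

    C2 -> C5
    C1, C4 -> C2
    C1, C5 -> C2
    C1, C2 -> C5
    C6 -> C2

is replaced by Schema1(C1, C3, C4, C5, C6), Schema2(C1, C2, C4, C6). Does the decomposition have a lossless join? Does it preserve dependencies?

lossless but not dependency-preserving

Lossless test: (C1, C4, C6)⁺ = {C1, C2, C4, C5, C6}, which contains all of one fragment — lossless.
Dependency preservation: the restricted closure of {C2} across the fragments never reaches {C5}, so C2 → C5 cannot be enforced without a join — not preserved.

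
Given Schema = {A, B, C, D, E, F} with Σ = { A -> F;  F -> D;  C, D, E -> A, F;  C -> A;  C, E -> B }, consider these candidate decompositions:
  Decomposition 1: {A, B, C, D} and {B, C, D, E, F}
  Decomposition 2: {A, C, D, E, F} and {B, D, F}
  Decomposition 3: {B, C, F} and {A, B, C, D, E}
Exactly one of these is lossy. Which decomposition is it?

Decomposition 2

Decomposition 1: common = {B, C, D}, closure = {A, B, C, D, F} → lossless.
Decomposition 2: common = {D, F}, closure = {D, F} → lossy.
Decomposition 3: common = {B, C}, closure = {A, B, C, D, F} → lossless.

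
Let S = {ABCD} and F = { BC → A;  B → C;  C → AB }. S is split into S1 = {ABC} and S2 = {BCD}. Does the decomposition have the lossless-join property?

Common attributes: S1 ∩ S2 = {BC}.
Closure of {BC}: BC → A applies, adding A. So (BC)⁺ = {ABC}.
This closure contains every attribute of S1, so S1 ∩ S2 → S1. The join is lossless.

Yes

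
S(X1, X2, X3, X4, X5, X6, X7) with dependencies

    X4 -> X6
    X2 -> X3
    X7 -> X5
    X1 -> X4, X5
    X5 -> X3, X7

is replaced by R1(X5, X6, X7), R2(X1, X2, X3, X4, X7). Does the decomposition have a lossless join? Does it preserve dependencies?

Lossless test: (X7)⁺ = {X3, X5, X7}, which is a superkey of neither fragment — lossy.
Dependency preservation: the restricted closure of {X4} across the fragments never reaches {X6}, so X4 → X6 cannot be enforced without a join — not preserved.

lossy and not dependency-preserving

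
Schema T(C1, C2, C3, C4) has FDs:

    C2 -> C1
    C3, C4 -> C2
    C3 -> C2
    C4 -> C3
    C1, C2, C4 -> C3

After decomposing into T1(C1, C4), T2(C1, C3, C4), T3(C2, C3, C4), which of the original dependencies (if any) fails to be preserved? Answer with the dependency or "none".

Check C2 → C1: no single fragment contains all of {C1, C2}, and the restricted closure of {C2} across the fragments never reaches {C1}.
C3, C4 → C2 is preserved.
C3 → C2 is preserved.
C4 → C3 is preserved.
C1, C2, C4 → C3 is preserved.

C2 -> C1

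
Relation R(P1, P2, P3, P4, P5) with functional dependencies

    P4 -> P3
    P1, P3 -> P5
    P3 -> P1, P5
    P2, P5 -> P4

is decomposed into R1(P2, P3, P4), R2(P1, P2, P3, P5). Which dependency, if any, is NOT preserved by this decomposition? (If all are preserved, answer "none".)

P4 → P3 lies within R1.
P1, P3 → P5 lies within R2.
P3 → P1, P5 lies within R2.
P2, P5 → P4: restricted closure across fragments reaches P4.
Every dependency is enforceable on the fragments, so the decomposition is dependency-preserving.

none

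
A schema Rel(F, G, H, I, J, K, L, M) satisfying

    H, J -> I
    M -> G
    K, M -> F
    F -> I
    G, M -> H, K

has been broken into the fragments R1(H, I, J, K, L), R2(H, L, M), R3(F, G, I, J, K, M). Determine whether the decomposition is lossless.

Chase test. Columns are F, G, H, I, J, K, L, M; row i has aⱼ where attribute j ∈ Ri, else bᵢⱼ.
Initial tableau (one row per fragment):
  row 1: b11 b12 a3 a4 a5 a6 a7 b18
  row 2: b21 b22 a3 b24 b25 b26 a7 a8
  row 3: a1 a2 b33 a4 a5 a6 b37 a8
Rows 2 and 3 agree on M; apply M→G and equate their G entries.
Rows 2 and 3 agree on G, M; apply G, M→H, K and equate their H, K entries.
Rows 2 and 3 agree on K, M; apply K, M→F and equate their F entries.
Rows 2 and 3 agree on F; apply F→I and equate their I entries.
No row becomes fully distinguished — the join is lossy.

No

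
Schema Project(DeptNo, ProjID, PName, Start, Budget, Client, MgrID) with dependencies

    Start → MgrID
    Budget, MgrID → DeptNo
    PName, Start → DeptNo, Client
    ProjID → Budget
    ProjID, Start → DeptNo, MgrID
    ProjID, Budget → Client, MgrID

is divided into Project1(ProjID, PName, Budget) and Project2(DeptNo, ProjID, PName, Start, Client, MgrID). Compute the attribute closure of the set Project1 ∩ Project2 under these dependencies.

DeptNo, ProjID, PName, Budget, Client, MgrID

Project1 ∩ Project2 = {ProjID, PName}.
ProjID → Budget applies, adding Budget
ProjID, Budget → Client, MgrID applies, adding Client, MgrID
Budget, MgrID → DeptNo applies, adding DeptNo
Closure: {DeptNo, ProjID, PName, Budget, Client, MgrID}.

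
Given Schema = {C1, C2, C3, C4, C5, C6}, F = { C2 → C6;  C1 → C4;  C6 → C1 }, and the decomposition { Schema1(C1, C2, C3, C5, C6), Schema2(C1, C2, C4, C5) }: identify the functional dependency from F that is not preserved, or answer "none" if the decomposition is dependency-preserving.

C2 → C6 lies within Schema1.
C1 → C4 lies within Schema2.
C6 → C1 lies within Schema1.
Every dependency is enforceable on the fragments, so the decomposition is dependency-preserving.

none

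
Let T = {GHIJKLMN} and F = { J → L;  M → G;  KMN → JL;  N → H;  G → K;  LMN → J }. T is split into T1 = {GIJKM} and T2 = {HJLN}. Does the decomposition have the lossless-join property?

No

Common attributes: T1 ∩ T2 = {J}.
Closure of {J}: J → L applies, adding L. So (J)⁺ = {JL}.
The closure contains neither all of T1 = {GIJKM} nor all of T2 = {HJLN}, so the common attributes are not a superkey of either fragment. The join is lossy.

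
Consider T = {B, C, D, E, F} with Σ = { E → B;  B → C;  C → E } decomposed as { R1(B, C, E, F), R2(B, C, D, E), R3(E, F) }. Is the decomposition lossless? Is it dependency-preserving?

lossy but dependency-preserving

Lossless test (chase): Rows 1 and 3 agree on E; apply E→B and equate their B entries. Rows 1 and 3 agree on B; apply B→C and equate their C entries. No row becomes fully distinguished — the join is lossy.
Dependency preservation: every FD's attributes lie within a single fragment, so each can be enforced locally — preserved.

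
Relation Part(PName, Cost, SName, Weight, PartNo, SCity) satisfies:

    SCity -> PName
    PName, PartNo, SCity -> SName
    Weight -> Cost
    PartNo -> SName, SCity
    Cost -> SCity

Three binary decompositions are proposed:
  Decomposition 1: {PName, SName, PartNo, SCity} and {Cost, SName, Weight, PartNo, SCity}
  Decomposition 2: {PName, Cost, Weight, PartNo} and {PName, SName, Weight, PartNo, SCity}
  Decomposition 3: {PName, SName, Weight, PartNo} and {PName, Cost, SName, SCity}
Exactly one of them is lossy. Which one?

Decomposition 1: common = {SName, PartNo, SCity}, closure = {PName, SName, PartNo, SCity} → lossless.
Decomposition 2: common = {PName, Weight, PartNo}, closure = {PName, Cost, SName, Weight, PartNo, SCity} → lossless.
Decomposition 3: common = {PName, SName}, closure = {PName, SName} → lossy.

Decomposition 3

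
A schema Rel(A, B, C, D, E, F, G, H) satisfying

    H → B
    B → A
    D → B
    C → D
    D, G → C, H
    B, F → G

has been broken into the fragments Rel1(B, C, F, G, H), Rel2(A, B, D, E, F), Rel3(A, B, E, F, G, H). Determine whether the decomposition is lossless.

No

Chase test. Columns are A, B, C, D, E, F, G, H; row i has aⱼ where attribute j ∈ Reli, else bᵢⱼ.
Initial tableau (one row per fragment):
  row 1: b11 a2 a3 b14 b15 a6 a7 a8
  row 2: a1 a2 b23 a4 a5 a6 b27 b28
  row 3: a1 a2 b33 b34 a5 a6 a7 a8
Rows 1 and 2 agree on B; apply B→A and equate their A entries.
Rows 1 and 2 agree on B, F; apply B, F→G and equate their G entries.
No row becomes fully distinguished — the join is lossy.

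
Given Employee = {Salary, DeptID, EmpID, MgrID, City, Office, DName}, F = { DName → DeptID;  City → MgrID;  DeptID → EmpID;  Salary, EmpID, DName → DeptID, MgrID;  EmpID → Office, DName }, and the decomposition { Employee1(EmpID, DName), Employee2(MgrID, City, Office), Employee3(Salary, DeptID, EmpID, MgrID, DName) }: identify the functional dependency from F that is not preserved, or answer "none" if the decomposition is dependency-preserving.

Check EmpID → Office, DName: no single fragment contains all of {EmpID, Office, DName}, and the restricted closure of {EmpID} across the fragments never reaches {Office, DName}.
DName → DeptID is preserved.
City → MgrID is preserved.
DeptID → EmpID is preserved.
Salary, EmpID, DName → DeptID, MgrID is preserved.

EmpID → Office, DName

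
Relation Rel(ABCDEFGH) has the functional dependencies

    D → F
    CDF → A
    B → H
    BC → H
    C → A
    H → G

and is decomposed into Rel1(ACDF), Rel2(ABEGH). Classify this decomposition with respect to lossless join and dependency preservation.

Lossless test: (A)⁺ = {A}, which is a superkey of neither fragment — lossy.
Dependency preservation: BC → H is not contained in any single fragment, but the restricted closure of its left-hand side across the fragments still reaches the right-hand side; the remaining FDs each lie inside some fragment. All dependencies are preserved.

lossy but dependency-preserving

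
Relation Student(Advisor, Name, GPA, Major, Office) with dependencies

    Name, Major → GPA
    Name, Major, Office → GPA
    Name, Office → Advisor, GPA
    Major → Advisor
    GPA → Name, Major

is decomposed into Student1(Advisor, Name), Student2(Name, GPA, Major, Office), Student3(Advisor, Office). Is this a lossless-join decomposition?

No

Chase test. Columns are Advisor, Name, GPA, Major, Office; row i has aⱼ where attribute j ∈ Studenti, else bᵢⱼ.
Initial tableau (one row per fragment):
  row 1: a1 a2 b13 b14 b15
  row 2: b21 a2 a3 a4 a5
  row 3: a1 b32 b33 b34 a5
No row becomes fully distinguished — the join is lossy.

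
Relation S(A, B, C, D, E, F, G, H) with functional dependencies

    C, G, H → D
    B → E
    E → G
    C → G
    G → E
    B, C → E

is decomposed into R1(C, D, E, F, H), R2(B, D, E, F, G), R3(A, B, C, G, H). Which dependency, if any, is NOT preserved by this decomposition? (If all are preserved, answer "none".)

none

C, G, H → D: restricted closure across fragments reaches D.
B → E lies within R2.
E → G lies within R2.
C → G lies within R3.
G → E lies within R2.
B, C → E: restricted closure across fragments reaches E.
Every dependency is enforceable on the fragments, so the decomposition is dependency-preserving.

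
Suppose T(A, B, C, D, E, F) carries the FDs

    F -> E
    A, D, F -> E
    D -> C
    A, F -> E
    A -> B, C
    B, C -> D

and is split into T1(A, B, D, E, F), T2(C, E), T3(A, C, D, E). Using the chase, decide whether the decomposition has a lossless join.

Chase test. Columns are A, B, C, D, E, F; row i has aⱼ where attribute j ∈ Ti, else bᵢⱼ.
Initial tableau (one row per fragment):
  row 1: a1 a2 b13 a4 a5 a6
  row 2: b21 b22 a3 b24 a5 b26
  row 3: a1 b32 a3 a4 a5 b36
Rows 1 and 3 agree on D; apply D→C and equate their C entries.
Rows 1 and 3 agree on A; apply A→B, C and equate their B, C entries.
Row 1 is now all distinguished symbols — the join is lossless.

Yes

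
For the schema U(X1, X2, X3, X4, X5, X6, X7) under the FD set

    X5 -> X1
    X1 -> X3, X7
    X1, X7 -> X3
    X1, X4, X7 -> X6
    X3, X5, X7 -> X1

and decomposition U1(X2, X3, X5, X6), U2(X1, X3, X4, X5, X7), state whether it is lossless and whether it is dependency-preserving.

Lossless test: (X3, X5)⁺ = {X1, X3, X5, X7}, which is a superkey of neither fragment — lossy.
Dependency preservation: the restricted closure of {X1, X4, X7} across the fragments never reaches {X6}, so X1, X4, X7 → X6 cannot be enforced without a join — not preserved.

lossy and not dependency-preserving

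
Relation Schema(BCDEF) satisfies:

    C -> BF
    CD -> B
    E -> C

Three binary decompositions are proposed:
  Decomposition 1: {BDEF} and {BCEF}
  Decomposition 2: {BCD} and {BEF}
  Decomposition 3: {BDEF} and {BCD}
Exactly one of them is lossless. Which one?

Decomposition 1: common = {BEF}, closure = {BCEF} → lossless.
Decomposition 2: common = {B}, closure = {B} → lossy.
Decomposition 3: common = {BD}, closure = {BD} → lossy.

Decomposition 1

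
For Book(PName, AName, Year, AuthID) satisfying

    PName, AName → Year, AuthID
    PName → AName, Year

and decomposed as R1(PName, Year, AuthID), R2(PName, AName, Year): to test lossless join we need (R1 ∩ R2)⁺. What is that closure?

R1 ∩ R2 = {PName, Year}.
PName → AName, Year applies, adding AName
PName, AName → Year, AuthID applies, adding AuthID
Closure: {PName, AName, Year, AuthID}.

PName, AName, Year, AuthID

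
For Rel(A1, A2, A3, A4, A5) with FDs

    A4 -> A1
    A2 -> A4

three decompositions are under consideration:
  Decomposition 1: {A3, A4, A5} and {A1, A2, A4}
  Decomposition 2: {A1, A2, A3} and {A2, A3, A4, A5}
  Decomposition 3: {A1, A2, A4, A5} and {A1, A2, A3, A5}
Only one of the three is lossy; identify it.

Decomposition 1

Decomposition 1: common = {A4}, closure = {A1, A4} → lossy.
Decomposition 2: common = {A2, A3}, closure = {A1, A2, A3, A4} → lossless.
Decomposition 3: common = {A1, A2, A5}, closure = {A1, A2, A4, A5} → lossless.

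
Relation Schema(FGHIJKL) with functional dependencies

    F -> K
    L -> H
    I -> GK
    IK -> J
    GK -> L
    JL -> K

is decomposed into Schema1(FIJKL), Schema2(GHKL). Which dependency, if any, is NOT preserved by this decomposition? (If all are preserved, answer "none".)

I -> GK

Check I → GK: no single fragment contains all of {GIK}, and the restricted closure of {I} across the fragments never reaches {GK}.
F → K is preserved.
L → H is preserved.
IK → J is preserved.
GK → L is preserved.
JL → K is preserved.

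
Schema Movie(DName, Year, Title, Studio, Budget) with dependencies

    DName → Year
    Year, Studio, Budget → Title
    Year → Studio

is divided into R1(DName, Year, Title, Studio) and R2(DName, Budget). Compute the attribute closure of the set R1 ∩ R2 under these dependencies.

R1 ∩ R2 = {DName}.
DName → Year applies, adding Year
Year → Studio applies, adding Studio
Closure: {DName, Year, Studio}.

DName, Year, Studio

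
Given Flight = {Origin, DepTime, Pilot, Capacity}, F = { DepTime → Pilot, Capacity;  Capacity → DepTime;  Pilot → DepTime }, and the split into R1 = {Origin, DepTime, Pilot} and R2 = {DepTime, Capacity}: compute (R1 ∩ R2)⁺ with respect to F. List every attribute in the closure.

R1 ∩ R2 = {DepTime}.
DepTime → Pilot, Capacity applies, adding Pilot, Capacity
Closure: {DepTime, Pilot, Capacity}.

DepTime, Pilot, Capacity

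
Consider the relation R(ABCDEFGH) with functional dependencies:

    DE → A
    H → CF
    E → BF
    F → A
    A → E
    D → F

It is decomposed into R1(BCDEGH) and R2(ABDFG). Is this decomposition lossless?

Yes

Common attributes: R1 ∩ R2 = {BDG}.
Closure of {BDG}: D → F applies, adding F; F → A applies, adding A; A → E applies, adding E. So (BDG)⁺ = {ABDEFG}.
This closure contains every attribute of R2, so R1 ∩ R2 → R2. The join is lossless.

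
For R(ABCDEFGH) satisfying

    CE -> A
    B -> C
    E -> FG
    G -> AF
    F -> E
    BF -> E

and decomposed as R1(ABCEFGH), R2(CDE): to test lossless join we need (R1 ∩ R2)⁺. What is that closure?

R1 ∩ R2 = {CE}.
CE → A applies, adding A
E → FG applies, adding FG
Closure: {ACEFG}.

ACEFG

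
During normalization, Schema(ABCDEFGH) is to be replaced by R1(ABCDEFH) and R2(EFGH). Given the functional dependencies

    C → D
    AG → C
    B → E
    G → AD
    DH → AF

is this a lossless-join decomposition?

Common attributes: R1 ∩ R2 = {EFH}.
No dependency enlarges {EFH}, so (EFH)⁺ = {EFH}.
The closure contains neither all of R1 = {ABCDEFH} nor all of R2 = {EFGH}, so the common attributes are not a superkey of either fragment. The join is lossy.

No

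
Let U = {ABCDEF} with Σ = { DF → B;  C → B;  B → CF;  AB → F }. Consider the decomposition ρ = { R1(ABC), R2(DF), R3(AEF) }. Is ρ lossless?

No

Chase test. Columns are ABCDEF; row i has aⱼ where attribute j ∈ Ri, else bᵢⱼ.
Initial tableau (one row per fragment):
  row 1: a1 a2 a3 b14 b15 b16
  row 2: b21 b22 b23 a4 b25 a6
  row 3: a1 b32 b33 b34 a5 a6
No row becomes fully distinguished — the join is lossy.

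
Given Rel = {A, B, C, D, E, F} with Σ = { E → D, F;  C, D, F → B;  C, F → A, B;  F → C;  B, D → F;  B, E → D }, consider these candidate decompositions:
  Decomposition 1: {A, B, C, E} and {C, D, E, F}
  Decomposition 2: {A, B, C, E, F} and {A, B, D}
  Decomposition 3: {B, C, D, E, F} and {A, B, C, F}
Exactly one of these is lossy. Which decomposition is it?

Decomposition 2

Decomposition 1: common = {C, E}, closure = {A, B, C, D, E, F} → lossless.
Decomposition 2: common = {A, B}, closure = {A, B} → lossy.
Decomposition 3: common = {B, C, F}, closure = {A, B, C, F} → lossless.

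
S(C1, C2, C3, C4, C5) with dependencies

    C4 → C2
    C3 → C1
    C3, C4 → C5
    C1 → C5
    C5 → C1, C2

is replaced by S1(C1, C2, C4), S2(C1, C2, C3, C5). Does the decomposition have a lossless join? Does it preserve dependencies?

Lossless test: (C1, C2)⁺ = {C1, C2, C5}, which is a superkey of neither fragment — lossy.
Dependency preservation: C3, C4 → C5 is not contained in any single fragment, but the restricted closure of its left-hand side across the fragments still reaches the right-hand side; the remaining FDs each lie inside some fragment. All dependencies are preserved.

lossy but dependency-preserving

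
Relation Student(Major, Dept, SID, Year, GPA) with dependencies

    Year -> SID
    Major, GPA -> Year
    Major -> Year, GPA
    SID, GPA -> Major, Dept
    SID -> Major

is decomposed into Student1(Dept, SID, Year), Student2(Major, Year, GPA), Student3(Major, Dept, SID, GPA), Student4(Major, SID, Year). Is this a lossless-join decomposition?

Yes

Chase test. Columns are Major, Dept, SID, Year, GPA; row i has aⱼ where attribute j ∈ Studenti, else bᵢⱼ.
Initial tableau (one row per fragment):
  row 1: b11 a2 a3 a4 b15
  row 2: a1 b22 b23 a4 a5
  row 3: a1 a2 a3 b34 a5
  row 4: a1 b42 a3 a4 b45
Rows 1 and 2 agree on Year; apply Year→SID and equate their SID entries.
Rows 2 and 3 agree on Major, GPA; apply Major, GPA→Year and equate their Year entries.
Rows 2 and 4 agree on Major; apply Major→Year, GPA and equate their Year, GPA entries.
Rows 2 and 3 agree on SID, GPA; apply SID, GPA→Major, Dept and equate their Major, Dept entries.
Rows 2 and 4 agree on SID, GPA; apply SID, GPA→Major, Dept and equate their Major, Dept entries.
Rows 1 and 2 agree on SID; apply SID→Major and equate their Major entries.
Rows 1 and 2 agree on Major; apply Major→Year, GPA and equate their Year, GPA entries.
Row 1 is now all distinguished symbols — the join is lossless.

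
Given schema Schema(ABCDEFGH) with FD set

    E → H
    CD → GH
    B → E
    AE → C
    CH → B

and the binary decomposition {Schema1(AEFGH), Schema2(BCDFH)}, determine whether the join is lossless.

Common attributes: Schema1 ∩ Schema2 = {FH}.
No dependency enlarges {FH}, so (FH)⁺ = {FH}.
The closure contains neither all of Schema1 = {AEFGH} nor all of Schema2 = {BCDFH}, so the common attributes are not a superkey of either fragment. The join is lossy.

No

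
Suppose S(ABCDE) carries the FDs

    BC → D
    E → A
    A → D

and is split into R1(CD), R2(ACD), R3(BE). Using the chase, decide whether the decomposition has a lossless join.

No

Chase test. Columns are ABCDE; row i has aⱼ where attribute j ∈ Ri, else bᵢⱼ.
Initial tableau (one row per fragment):
  row 1: b11 b12 a3 a4 b15
  row 2: a1 b22 a3 a4 b25
  row 3: b31 a2 b33 b34 a5
No row becomes fully distinguished — the join is lossy.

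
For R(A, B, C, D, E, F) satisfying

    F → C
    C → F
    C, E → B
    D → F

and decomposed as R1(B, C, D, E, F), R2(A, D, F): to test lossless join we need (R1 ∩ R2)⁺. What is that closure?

R1 ∩ R2 = {D, F}.
F → C applies, adding C
Closure: {C, D, F}.

C, D, F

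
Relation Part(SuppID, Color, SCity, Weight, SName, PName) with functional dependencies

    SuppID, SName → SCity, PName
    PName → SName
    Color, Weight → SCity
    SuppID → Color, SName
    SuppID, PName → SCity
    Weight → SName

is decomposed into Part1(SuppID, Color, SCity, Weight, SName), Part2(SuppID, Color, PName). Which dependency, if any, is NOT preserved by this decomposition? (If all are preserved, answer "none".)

PName → SName

Check PName → SName: no single fragment contains all of {SName, PName}, and the restricted closure of {PName} across the fragments never reaches {SName}.
SuppID, SName → SCity, PName is preserved.
Color, Weight → SCity is preserved.
SuppID → Color, SName is preserved.
SuppID, PName → SCity is preserved.
Weight → SName is preserved.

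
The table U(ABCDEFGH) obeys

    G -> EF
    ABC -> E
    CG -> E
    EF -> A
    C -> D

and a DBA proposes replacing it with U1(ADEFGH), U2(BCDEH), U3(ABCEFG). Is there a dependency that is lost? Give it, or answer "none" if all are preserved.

G → EF lies within U1.
ABC → E lies within U3.
CG → E lies within U3.
EF → A lies within U1.
C → D lies within U2.
Every dependency is enforceable on the fragments, so the decomposition is dependency-preserving.

none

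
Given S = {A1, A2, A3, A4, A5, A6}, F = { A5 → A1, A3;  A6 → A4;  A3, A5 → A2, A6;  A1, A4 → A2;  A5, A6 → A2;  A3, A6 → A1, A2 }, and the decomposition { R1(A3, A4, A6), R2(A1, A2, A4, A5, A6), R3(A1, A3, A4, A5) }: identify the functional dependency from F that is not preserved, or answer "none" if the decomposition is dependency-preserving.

Check A3, A6 → A1, A2: no single fragment contains all of {A1, A2, A3, A6}, and the restricted closure of {A3, A6} across the fragments never reaches {A1, A2}.
A5 → A1, A3 is preserved.
A6 → A4 is preserved.
A3, A5 → A2, A6 is preserved.
A1, A4 → A2 is preserved.
A5, A6 → A2 is preserved.

A3, A6 → A1, A2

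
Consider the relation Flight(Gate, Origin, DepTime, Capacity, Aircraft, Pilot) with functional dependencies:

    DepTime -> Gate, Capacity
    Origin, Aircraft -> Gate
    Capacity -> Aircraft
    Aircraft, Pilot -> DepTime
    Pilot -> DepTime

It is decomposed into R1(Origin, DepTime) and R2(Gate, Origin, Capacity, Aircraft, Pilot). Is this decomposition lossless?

No

Common attributes: R1 ∩ R2 = {Origin}.
No dependency enlarges {Origin}, so (Origin)⁺ = {Origin}.
The closure contains neither all of R1 = {Origin, DepTime} nor all of R2 = {Gate, Origin, Capacity, Aircraft, Pilot}, so the common attributes are not a superkey of either fragment. The join is lossy.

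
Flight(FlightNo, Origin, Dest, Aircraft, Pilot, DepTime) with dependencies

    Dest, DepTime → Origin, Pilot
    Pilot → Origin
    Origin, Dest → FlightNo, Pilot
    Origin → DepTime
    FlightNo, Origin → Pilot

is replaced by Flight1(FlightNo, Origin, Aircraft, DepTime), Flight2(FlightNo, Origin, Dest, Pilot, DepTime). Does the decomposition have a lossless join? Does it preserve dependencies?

lossy but dependency-preserving

Lossless test: (FlightNo, Origin, DepTime)⁺ = {FlightNo, Origin, Pilot, DepTime}, which is a superkey of neither fragment — lossy.
Dependency preservation: every FD's attributes lie within a single fragment, so each can be enforced locally — preserved.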